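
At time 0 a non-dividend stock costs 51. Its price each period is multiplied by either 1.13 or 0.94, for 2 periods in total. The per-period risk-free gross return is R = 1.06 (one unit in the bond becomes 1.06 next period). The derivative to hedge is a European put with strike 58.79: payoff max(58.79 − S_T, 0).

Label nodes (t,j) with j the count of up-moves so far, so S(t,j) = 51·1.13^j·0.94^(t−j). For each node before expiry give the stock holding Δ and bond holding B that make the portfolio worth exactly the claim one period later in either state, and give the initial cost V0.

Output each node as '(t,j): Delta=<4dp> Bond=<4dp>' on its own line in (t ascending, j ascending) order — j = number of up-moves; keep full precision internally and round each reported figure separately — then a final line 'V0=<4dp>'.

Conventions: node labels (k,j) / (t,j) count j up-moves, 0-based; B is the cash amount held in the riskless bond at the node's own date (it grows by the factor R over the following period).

No-arbitrage ⇒ martingale measure with p* = (R−d)/(u−d) = 0.6316.
Expiry values: V(2,0)=13.7264, V(2,1)=4.6178, V(2,2)=0.0000
  t=1,j=0: stock 47.9400 → up 54.1722 (V=4.6178), down 45.0636 (V=13.7264). Price 7.5223; hedge Δ=-1.0000, bond B=55.4623.
  t=1,j=1: stock 57.6300 → up 65.1219 (V=0.0000), down 54.1722 (V=4.6178). Price 1.6050; hedge Δ=-0.4217, bond B=25.9092.
  t=0,j=0: stock 51.0000 → up 57.6300 (V=1.6050), down 47.9400 (V=7.5223). Price 3.5708; hedge Δ=-0.6107, bond B=34.7143.
Verification: the root portfolio costs Δ(0,0)·S0 + B(0,0) = 3.5708, matching V0.

(0,0): Delta=-0.6107 Bond=34.7143
(1,0): Delta=-1.0000 Bond=55.4623
(1,1): Delta=-0.4217 Bond=25.9092
V0=3.5708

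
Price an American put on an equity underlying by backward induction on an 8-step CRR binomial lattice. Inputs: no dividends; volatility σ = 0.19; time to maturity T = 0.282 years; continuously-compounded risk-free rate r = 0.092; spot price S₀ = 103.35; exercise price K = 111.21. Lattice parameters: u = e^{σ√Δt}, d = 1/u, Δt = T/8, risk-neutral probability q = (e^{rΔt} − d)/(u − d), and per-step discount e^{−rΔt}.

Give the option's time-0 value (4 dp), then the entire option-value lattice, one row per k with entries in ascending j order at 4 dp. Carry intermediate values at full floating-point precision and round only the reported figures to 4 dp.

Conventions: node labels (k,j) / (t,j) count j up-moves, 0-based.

price = 8.1717
tree:
8.1717
11.4818 5.3627
14.9766 8.0045 3.1138
18.3490 11.4818 5.0500 1.4607
21.6032 14.9766 7.8600 2.6539 0.4390
24.7433 18.3490 11.4818 4.6738 0.9257 0.0214
27.7734 21.6032 14.9766 7.8600 1.9505 0.0463 0.0000
30.6974 24.7433 18.3490 11.4818 4.1067 0.1003 0.0000 0.0000
33.5188 27.7734 21.6032 14.9766 7.8600 0.2171 0.0000 0.0000 0.0000

params: Δt=0.03525 u=1.03632 d=0.96496 q=0.53660 e^(-rΔt)=0.99676
t_8 payoffs: 33.5188 27.7734 21.6032 14.9766 7.8600 0.2171 0.0000 0.0000 0.0000
k=7: node(7,0) S=80.5126 payoff=30.6974 vs cont=30.3373 → 30.6974 [stop]  node(7,1) S=86.4667 payoff=24.7433 vs cont=24.3833 → 24.7433 [stop]  node(7,2) S=92.8610 payoff=18.3490 vs cont=17.9889 → 18.3490 [stop]  node(7,3) S=99.7282 payoff=11.4818 vs cont=11.1217 → 11.4818 [stop]  node(7,4) S=107.1033 payoff=4.1067 vs cont=3.7466 → 4.1067 [stop]  node(7,5) S=115.0238 payoff=0.0000 vs cont=0.1003 → 0.1003 [wait]  node(7,6) S=123.5299 payoff=0.0000 vs cont=0.0000 → 0.0000 [wait]  node(7,7) S=132.6652 payoff=0.0000 vs cont=0.0000 → 0.0000 [wait]
k=6: node(6,0) S=83.4366 payoff=27.7734 vs cont=27.4134 → 27.7734 [stop]  node(6,1) S=89.6068 payoff=21.6032 vs cont=21.2431 → 21.6032 [stop]  node(6,2) S=96.2334 payoff=14.9766 vs cont=14.6165 → 14.9766 [stop]  node(6,3) S=103.3500 payoff=7.8600 vs cont=7.4999 → 7.8600 [stop]  node(6,4) S=110.9929 payoff=0.2171 vs cont=1.9505 → 1.9505 [wait]  node(6,5) S=119.2010 payoff=0.0000 vs cont=0.0463 → 0.0463 [wait]  node(6,6) S=128.0161 payoff=0.0000 vs cont=0.0000 → 0.0000 [wait]
k=5: node(5,0) S=86.4667 payoff=24.7433 vs cont=24.3833 → 24.7433 [stop]  node(5,1) S=92.8610 payoff=18.3490 vs cont=17.9889 → 18.3490 [stop]  node(5,2) S=99.7282 payoff=11.4818 vs cont=11.1217 → 11.4818 [stop]  node(5,3) S=107.1033 payoff=4.1067 vs cont=4.6738 → 4.6738 [wait]  node(5,4) S=115.0238 payoff=0.0000 vs cont=0.9257 → 0.9257 [wait]  node(5,5) S=123.5299 payoff=0.0000 vs cont=0.0214 → 0.0214 [wait]
k=4: node(4,0) S=89.6068 payoff=21.6032 vs cont=21.2431 → 21.6032 [stop]  node(4,1) S=96.2334 payoff=14.9766 vs cont=14.6165 → 14.9766 [stop]  node(4,2) S=103.3500 payoff=7.8600 vs cont=7.8032 → 7.8600 [stop]  node(4,3) S=110.9929 payoff=0.2171 vs cont=2.6539 → 2.6539 [wait]  node(4,4) S=119.2010 payoff=0.0000 vs cont=0.4390 → 0.4390 [wait]
k=3: node(3,0) S=92.8610 payoff=18.3490 vs cont=17.9889 → 18.3490 [stop]  node(3,1) S=99.7282 payoff=11.4818 vs cont=11.1217 → 11.4818 [stop]  node(3,2) S=107.1033 payoff=4.1067 vs cont=5.0500 → 5.0500 [wait]  node(3,3) S=115.0238 payoff=0.0000 vs cont=1.4607 → 1.4607 [wait]
k=2: node(2,0) S=96.2334 payoff=14.9766 vs cont=14.6165 → 14.9766 [stop]  node(2,1) S=103.3500 payoff=7.8600 vs cont=8.0045 → 8.0045 [wait]  node(2,2) S=110.9929 payoff=0.2171 vs cont=3.1138 → 3.1138 [wait]
k=1: node(1,0) S=99.7282 payoff=11.4818 vs cont=11.1990 → 11.4818 [stop]  node(1,1) S=107.1033 payoff=4.1067 vs cont=5.3627 → 5.3627 [wait]
k=0: node(0,0) S=103.3500 payoff=7.8600 vs cont=8.1717 → 8.1717 [wait]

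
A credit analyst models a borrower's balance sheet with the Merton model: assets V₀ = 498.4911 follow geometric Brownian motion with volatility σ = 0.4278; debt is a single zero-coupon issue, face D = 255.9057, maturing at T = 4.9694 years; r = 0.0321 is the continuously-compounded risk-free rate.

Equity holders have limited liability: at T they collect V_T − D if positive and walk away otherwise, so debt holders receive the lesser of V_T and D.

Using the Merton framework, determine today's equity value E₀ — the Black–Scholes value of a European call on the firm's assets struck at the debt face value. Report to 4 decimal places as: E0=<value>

E0=311.6708

Equity is a call on the firm's assets struck at D = 255.9057:
d₁ = [ln(V₀/D) + (r + σ²/2)T] / (σ√T)
   = [ln(498.4911/255.9057) + (0.0321 + 0.5·0.4278²)·4.9694] / (0.4278·√4.9694)
   = [0.666777 + 0.614250] / 0.953658 = 1.343276
d₂ = d₁ − σ√T = 1.343276 − 0.953658 = 0.389618
N(d₁) = 0.910409,  N(d₂) = 0.651590,  e^(−rT) = 0.852555
E₀ = V₀·N(d₁) − D·e^(−rT)·N(d₂)
   = 498.4911·0.910409 − 255.9057·0.852555·0.651590 = 311.670778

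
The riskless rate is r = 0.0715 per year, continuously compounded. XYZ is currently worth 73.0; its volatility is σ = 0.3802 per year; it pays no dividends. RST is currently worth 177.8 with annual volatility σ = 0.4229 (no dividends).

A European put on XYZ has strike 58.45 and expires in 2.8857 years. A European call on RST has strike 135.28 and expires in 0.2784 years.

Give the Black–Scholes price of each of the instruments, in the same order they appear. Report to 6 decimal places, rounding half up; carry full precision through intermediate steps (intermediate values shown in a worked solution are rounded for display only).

[XYZ put K=58.45]
σ√T = 0.3802·√2.8857 = 0.645859
d₁ = (ln(S/K) + (r+σ²/2)T) / (σ√T) = (ln(73.0/58.45) + (0.0715+0.3802²/2)·2.8857) / 0.645859 = (0.222288 + 0.414894) / 0.645859 = 0.986566
d₂ = d₁ − σ√T = 0.986566 − 0.645859 = 0.340707
e^{−rT} = 0.813567
N(−d₁) = 0.161928,  N(−d₂) = 0.366662
price = K·e^{−rT}·N(−d₂) − S·N(−d₁) = 17.435877 − 11.820732 = 5.615145
[RST call K=135.28]
σ√T = 0.4229·√0.2784 = 0.223137
d₁ = (ln(S/K) + (r+σ²/2)T) / (σ√T) = (ln(177.8/135.28) + (0.0715+0.4229²/2)·0.2784) / 0.223137 = (0.273313 + 0.044801) / 0.223137 = 1.425639
d₂ = d₁ − σ√T = 1.425639 − 0.223137 = 1.202502
e^{−rT} = 0.980291
N(d₁) = 0.923014,  N(d₂) = 0.885415
price = S·N(d₁) − K·e^{−rT}·N(d₂) = 164.111842 − 117.418297 = 46.693544

price(XYZ put K=58.45) = 5.615145
price(RST call K=135.28) = 46.693544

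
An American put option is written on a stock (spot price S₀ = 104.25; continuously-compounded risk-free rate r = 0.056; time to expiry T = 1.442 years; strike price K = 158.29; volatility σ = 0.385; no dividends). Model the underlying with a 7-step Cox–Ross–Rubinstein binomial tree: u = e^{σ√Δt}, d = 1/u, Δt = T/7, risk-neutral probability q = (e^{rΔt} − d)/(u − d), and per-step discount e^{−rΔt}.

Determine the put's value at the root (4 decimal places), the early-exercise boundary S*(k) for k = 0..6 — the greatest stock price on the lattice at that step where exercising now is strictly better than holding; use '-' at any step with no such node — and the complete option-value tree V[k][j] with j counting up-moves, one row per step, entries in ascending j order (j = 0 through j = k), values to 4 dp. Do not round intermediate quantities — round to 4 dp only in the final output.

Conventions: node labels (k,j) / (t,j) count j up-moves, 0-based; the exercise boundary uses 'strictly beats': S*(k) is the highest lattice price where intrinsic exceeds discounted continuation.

price = 54.9168
boundary = - 87.5361 73.5018 87.5361 104.2500 87.5361 104.2500
tree:
54.9168
70.7539 39.6993
84.7882 54.0965 25.6230
96.5724 70.7539 38.0039 13.3160
106.4673 84.7882 54.0400 22.1780 4.3880
114.7758 96.5724 70.7539 35.6086 8.6944 0.0000
121.7522 106.4673 84.7882 54.0400 17.2274 0.0000 0.0000
127.6101 114.7758 96.5724 70.7539 34.1348 0.0000 0.0000 0.0000

Δt=0.20600, u=1.19094, d=0.83967, q=0.48946, disc=e^(-rΔt)=0.98853
k=7 terminal: V=max(K-S,0) → 127.6101 114.7758 96.5724 70.7539 34.1348 0.0000 0.0000 0.0000
k=6: j=0 S=36.5378 intr=121.7522 cont=119.9367 V=121.7522[EX]; j=1 S=51.8227 intr=106.4673 cont=104.6517 V=106.4673[EX]; j=2 S=73.5018 intr=84.7882 cont=82.9726 V=84.7882[EX]; j=3 S=104.2500 intr=54.0400 cont=52.2245 V=54.0400[EX]; j=4 S=147.8611 intr=10.4289 cont=17.2274 V=17.2274[hold]; j=5 S=209.7162 intr=0.0000 cont=0.0000 V=0.0000[hold]; j=6 S=297.4472 intr=0.0000 cont=0.0000 V=0.0000[hold]  S*(6)=104.2500
k=5: j=0 S=43.5142 intr=114.7758 cont=112.9602 V=114.7758[EX]; j=1 S=61.7176 intr=96.5724 cont=94.7568 V=96.5724[EX]; j=2 S=87.5361 intr=70.7539 cont=68.9384 V=70.7539[EX]; j=3 S=124.1552 intr=34.1348 cont=35.6086 V=35.6086[hold]; j=4 S=176.0934 intr=0.0000 cont=8.6944 V=8.6944[hold]; j=5 S=249.7589 intr=0.0000 cont=0.0000 V=0.0000[hold]  S*(5)=87.5361
k=4: j=0 S=51.8227 intr=106.4673 cont=104.6517 V=106.4673[EX]; j=1 S=73.5018 intr=84.7882 cont=82.9726 V=84.7882[EX]; j=2 S=104.2500 intr=54.0400 cont=52.9376 V=54.0400[EX]; j=3 S=147.8611 intr=10.4289 cont=22.1780 V=22.1780[hold]; j=4 S=209.7162 intr=0.0000 cont=4.3880 V=4.3880[hold]  S*(4)=104.2500
k=3: j=0 S=61.7176 intr=96.5724 cont=94.7568 V=96.5724[EX]; j=1 S=87.5361 intr=70.7539 cont=68.9384 V=70.7539[EX]; j=2 S=124.1552 intr=34.1348 cont=38.0039 V=38.0039[hold]; j=3 S=176.0934 intr=0.0000 cont=13.3160 V=13.3160[hold]  S*(3)=87.5361
k=2: j=0 S=73.5018 intr=84.7882 cont=82.9726 V=84.7882[EX]; j=1 S=104.2500 intr=54.0400 cont=54.0965 V=54.0965[hold]; j=2 S=147.8611 intr=10.4289 cont=25.6230 V=25.6230[hold]  S*(2)=73.5018
k=1: j=0 S=87.5361 intr=70.7539 cont=68.9657 V=70.7539[EX]; j=1 S=124.1552 intr=34.1348 cont=39.6993 V=39.6993[hold]  S*(1)=87.5361
k=0: j=0 S=104.2500 intr=54.0400 cont=54.9168 V=54.9168[hold]  S*(0)=-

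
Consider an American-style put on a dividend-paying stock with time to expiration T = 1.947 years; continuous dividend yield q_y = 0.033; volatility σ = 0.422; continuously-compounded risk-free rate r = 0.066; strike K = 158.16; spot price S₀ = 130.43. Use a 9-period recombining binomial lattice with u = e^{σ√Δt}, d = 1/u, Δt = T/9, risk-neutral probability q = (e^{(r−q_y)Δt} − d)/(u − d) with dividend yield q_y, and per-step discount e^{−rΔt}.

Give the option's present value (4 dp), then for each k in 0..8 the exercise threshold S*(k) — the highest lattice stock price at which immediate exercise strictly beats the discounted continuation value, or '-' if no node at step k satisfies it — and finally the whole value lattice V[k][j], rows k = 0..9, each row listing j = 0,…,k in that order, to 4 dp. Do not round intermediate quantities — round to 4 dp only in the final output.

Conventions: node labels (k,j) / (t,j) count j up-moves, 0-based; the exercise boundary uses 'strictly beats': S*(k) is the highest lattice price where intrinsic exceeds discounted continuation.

Δt=0.21633  u=1.21687  d=0.82178  q=0.46922  discount=0.98582
step 9 (expiry): payoffs max(K−S,0) = 135.8658 125.1476 109.2765 85.7750 50.9749 0.0000 0.0000 0.0000 0.0000 0.0000
step 8: (k=8,j=0): S=27.1290, K−S=131.0310, hold=128.9818 ⇒ V=131.0310 exercise | (k=8,j=1): S=40.1717, K−S=117.9883, hold=116.0319 ⇒ V=117.9883 exercise | (k=8,j=2): S=59.4848, K−S=98.6752, hold=96.8562 ⇒ V=98.6752 exercise | (k=8,j=3): S=88.0829, K−S=70.0771, hold=68.4615 ⇒ V=70.0771 exercise | (k=8,j=4): S=130.4300, K−S=27.7300, hold=26.6728 ⇒ V=27.7300 exercise | (k=8,j=5): S=193.1361, K−S=0.0000, hold=0.0000 ⇒ V=0.0000 continue | (k=8,j=6): S=285.9890, K−S=0.0000, hold=0.0000 ⇒ V=0.0000 continue | (k=8,j=7): S=423.4822, K−S=0.0000, hold=0.0000 ⇒ V=0.0000 continue | (k=8,j=8): S=627.0773, K−S=0.0000, hold=0.0000 ⇒ V=0.0000 continue  boundary S*=130.4300
step 7: (k=7,j=0): S=33.0124, K−S=125.1476, hold=123.1403 ⇒ V=125.1476 exercise | (k=7,j=1): S=48.8835, K−S=109.2765, hold=107.3820 ⇒ V=109.2765 exercise | (k=7,j=2): S=72.3850, K−S=85.7750, hold=84.0477 ⇒ V=85.7750 exercise | (k=7,j=3): S=107.1851, K−S=50.9749, hold=49.4952 ⇒ V=50.9749 exercise | (k=7,j=4): S=158.7159, K−S=0.0000, hold=14.5098 ⇒ V=14.5098 continue | (k=7,j=5): S=235.0208, K−S=0.0000, hold=0.0000 ⇒ V=0.0000 continue | (k=7,j=6): S=348.0104, K−S=0.0000, hold=0.0000 ⇒ V=0.0000 continue | (k=7,j=7): S=515.3214, K−S=0.0000, hold=0.0000 ⇒ V=0.0000 continue  boundary S*=107.1851
step 6: (k=6,j=0): S=40.1717, K−S=117.9883, hold=116.0319 ⇒ V=117.9883 exercise | (k=6,j=1): S=59.4848, K−S=98.6752, hold=96.8562 ⇒ V=98.6752 exercise | (k=6,j=2): S=88.0829, K−S=70.0771, hold=68.4615 ⇒ V=70.0771 exercise | (k=6,j=3): S=130.4300, K−S=27.7300, hold=33.3846 ⇒ V=33.3846 continue | (k=6,j=4): S=193.1361, K−S=0.0000, hold=7.5923 ⇒ V=7.5923 continue | (k=6,j=5): S=285.9890, K−S=0.0000, hold=0.0000 ⇒ V=0.0000 continue | (k=6,j=6): S=423.4822, K−S=0.0000, hold=0.0000 ⇒ V=0.0000 continue  boundary S*=88.0829
step 5: (k=5,j=0): S=48.8835, K−S=109.2765, hold=107.3820 ⇒ V=109.2765 exercise | (k=5,j=1): S=72.3850, K−S=85.7750, hold=84.0477 ⇒ V=85.7750 exercise | (k=5,j=2): S=107.1851, K−S=50.9749, hold=52.1108 ⇒ V=52.1108 continue | (k=5,j=3): S=158.7159, K−S=0.0000, hold=20.9806 ⇒ V=20.9806 continue | (k=5,j=4): S=235.0208, K−S=0.0000, hold=3.9727 ⇒ V=3.9727 continue | (k=5,j=5): S=348.0104, K−S=0.0000, hold=0.0000 ⇒ V=0.0000 continue  boundary S*=72.3850
step 4: (k=4,j=0): S=59.4848, K−S=98.6752, hold=96.8562 ⇒ V=98.6752 exercise | (k=4,j=1): S=88.0829, K−S=70.0771, hold=68.9870 ⇒ V=70.0771 exercise | (k=4,j=2): S=130.4300, K−S=27.7300, hold=36.9722 ⇒ V=36.9722 continue | (k=4,j=3): S=193.1361, K−S=0.0000, hold=12.8158 ⇒ V=12.8158 continue | (k=4,j=4): S=285.9890, K−S=0.0000, hold=2.0787 ⇒ V=2.0787 continue  boundary S*=88.0829
step 3: (k=3,j=0): S=72.3850, K−S=85.7750, hold=84.0477 ⇒ V=85.7750 exercise | (k=3,j=1): S=107.1851, K−S=50.9749, hold=53.7703 ⇒ V=53.7703 continue | (k=3,j=2): S=158.7159, K−S=0.0000, hold=25.2741 ⇒ V=25.2741 continue | (k=3,j=3): S=235.0208, K−S=0.0000, hold=7.6675 ⇒ V=7.6675 continue  boundary S*=72.3850
step 2: (k=2,j=0): S=88.0829, K−S=70.0771, hold=69.7546 ⇒ V=70.0771 exercise | (k=2,j=1): S=130.4300, K−S=27.7300, hold=39.8265 ⇒ V=39.8265 continue | (k=2,j=2): S=193.1361, K−S=0.0000, hold=16.7715 ⇒ V=16.7715 continue  boundary S*=88.0829
step 1: (k=1,j=0): S=107.1851, K−S=50.9749, hold=55.0907 ⇒ V=55.0907 continue | (k=1,j=1): S=158.7159, K−S=0.0000, hold=28.5974 ⇒ V=28.5974 continue  boundary S*=-
step 0: (k=0,j=0): S=130.4300, K−S=27.7300, hold=42.0547 ⇒ V=42.0547 continue  boundary S*=-

price = 42.0547
boundary = - - 88.0829 72.3850 88.0829 72.3850 88.0829 107.1851 130.4300
tree:
42.0547
55.0907 28.5974
70.0771 39.8265 16.7715
85.7750 53.7703 25.2741 7.6675
98.6752 70.0771 36.9722 12.8158 2.0787
109.2765 85.7750 52.1108 20.9806 3.9727 0.0000
117.9883 98.6752 70.0771 33.3846 7.5923 0.0000 0.0000
125.1476 109.2765 85.7750 50.9749 14.5098 0.0000 0.0000 0.0000
131.0310 117.9883 98.6752 70.0771 27.7300 0.0000 0.0000 0.0000 0.0000
135.8658 125.1476 109.2765 85.7750 50.9749 0.0000 0.0000 0.0000 0.0000 0.0000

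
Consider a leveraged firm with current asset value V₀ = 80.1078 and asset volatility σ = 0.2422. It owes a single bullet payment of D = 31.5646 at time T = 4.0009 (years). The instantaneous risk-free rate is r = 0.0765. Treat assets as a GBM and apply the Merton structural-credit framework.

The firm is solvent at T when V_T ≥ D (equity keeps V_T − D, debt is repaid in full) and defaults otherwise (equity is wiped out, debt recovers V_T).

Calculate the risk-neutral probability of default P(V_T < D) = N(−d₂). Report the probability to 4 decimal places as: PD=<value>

With assets at 80.1078 and a single debt payment of 31.5646 at 4.0009 years:
d₁ = [ln(V₀/D) + (r + σ²/2)T] / (σ√T)
   = [ln(80.1078/31.5646) + (0.0765 + 0.5·0.2422²)·4.0009] / (0.2422·√4.0009)
   = [0.931337 + 0.423417] / 0.484454 = 2.796452
d₂ = d₁ − σ√T = 2.796452 − 0.484454 = 2.311998
risk-neutral PD = N(−d₂) = N(-2.311998) = 0.010389

PD=0.0104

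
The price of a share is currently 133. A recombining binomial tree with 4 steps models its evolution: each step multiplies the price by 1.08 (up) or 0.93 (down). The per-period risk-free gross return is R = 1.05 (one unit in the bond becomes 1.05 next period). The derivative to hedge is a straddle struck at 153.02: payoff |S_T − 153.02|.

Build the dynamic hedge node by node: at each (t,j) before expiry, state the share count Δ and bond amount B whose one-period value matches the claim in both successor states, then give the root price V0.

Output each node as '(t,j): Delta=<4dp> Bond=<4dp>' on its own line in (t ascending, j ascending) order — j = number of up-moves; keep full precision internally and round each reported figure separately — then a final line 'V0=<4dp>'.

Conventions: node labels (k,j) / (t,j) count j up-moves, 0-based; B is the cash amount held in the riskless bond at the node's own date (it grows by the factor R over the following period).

No-arbitrage ⇒ martingale measure with p* = (R−d)/(u−d) = 0.8000.
Terminal payoffs: V(4,0)=53.5291, V(4,1)=37.4822, V(4,2)=18.8470, V(4,3)=2.7938, V(4,4)=27.9250
  t=3,j=0: stock 106.9795 → up 115.5378 (V=37.4822), down 99.4909 (V=53.5291). Price 38.7539; hedge Δ=-1.0000, bond B=145.7333.
  t=3,j=1: stock 124.2342 → up 134.1730 (V=18.8470), down 115.5378 (V=37.4822). Price 21.4991; hedge Δ=-1.0000, bond B=145.7333.
  t=3,j=2: stock 144.2720 → up 155.8138 (V=2.7938), down 134.1730 (V=18.8470). Price 5.7185; hedge Δ=-0.7418, bond B=112.7402.
  t=3,j=3: stock 167.5417 → up 180.9450 (V=27.9250), down 155.8138 (V=2.7938). Price 21.8084; hedge Δ=1.0000, bond B=-145.7333.
  t=2,j=0: stock 115.0317 → up 124.2342 (V=21.4991), down 106.9795 (V=38.7539). Price 23.7620; hedge Δ=-1.0000, bond B=138.7937.
  t=2,j=1: stock 133.5852 → up 144.2720 (V=5.7185), down 124.2342 (V=21.4991). Price 8.4520; hedge Δ=-0.7875, bond B=113.6560.
  t=2,j=2: stock 155.1312 → up 167.5417 (V=21.8084), down 144.2720 (V=5.7185). Price 17.7051; hedge Δ=0.6915, bond B=-89.5606.
  t=1,j=0: stock 123.6900 → up 133.5852 (V=8.4520), down 115.0317 (V=23.7620). Price 10.9657; hedge Δ=-0.8252, bond B=113.0319.
  t=1,j=1: stock 143.6400 → up 155.1312 (V=17.7051), down 133.5852 (V=8.4520). Price 15.0995; hedge Δ=0.4295, bond B=-46.5879.
  t=0,j=0: stock 133.0000 → up 143.6400 (V=15.0995), down 123.6900 (V=10.9657). Price 13.5931; hedge Δ=0.2072, bond B=-13.9656.
Verification: the root portfolio costs Δ(0,0)·S0 + B(0,0) = 13.5931, matching V0.

(0,0): Delta=0.2072 Bond=-13.9656
(1,0): Delta=-0.8252 Bond=113.0319
(1,1): Delta=0.4295 Bond=-46.5879
(2,0): Delta=-1.0000 Bond=138.7937
(2,1): Delta=-0.7875 Bond=113.6560
(2,2): Delta=0.6915 Bond=-89.5606
(3,0): Delta=-1.0000 Bond=145.7333
(3,1): Delta=-1.0000 Bond=145.7333
(3,2): Delta=-0.7418 Bond=112.7402
(3,3): Delta=1.0000 Bond=-145.7333
V0=13.5931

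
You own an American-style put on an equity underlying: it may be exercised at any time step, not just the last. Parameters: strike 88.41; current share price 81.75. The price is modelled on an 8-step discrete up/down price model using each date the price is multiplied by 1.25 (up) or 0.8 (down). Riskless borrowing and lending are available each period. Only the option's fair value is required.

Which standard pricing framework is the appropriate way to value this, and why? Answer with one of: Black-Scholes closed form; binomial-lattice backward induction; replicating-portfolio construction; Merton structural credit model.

Key observation: the defining feature is the embedded early-exercise option across 8 discrete dates on the spot-81.75 tree; pricing the strike-88.41 put means working backward with an exercise test at every node.

framework: binomial-lattice backward induction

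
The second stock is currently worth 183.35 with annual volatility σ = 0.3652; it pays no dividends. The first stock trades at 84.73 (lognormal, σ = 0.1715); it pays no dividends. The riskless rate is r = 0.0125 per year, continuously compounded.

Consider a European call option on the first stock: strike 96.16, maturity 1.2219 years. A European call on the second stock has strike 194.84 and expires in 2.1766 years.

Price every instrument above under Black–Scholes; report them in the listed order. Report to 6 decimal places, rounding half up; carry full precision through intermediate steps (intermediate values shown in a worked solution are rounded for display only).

[the first stock call K=96.16]
σ√T = 0.1715·√1.2219 = 0.189575
d₁ = (ln(S/K) + (r+σ²/2)T) / (σ√T) = (ln(84.73/96.16) + (0.0125+0.1715²/2)·1.2219) / 0.189575 = (-0.126544 + 0.033243) / 0.189575 = -0.492156
d₂ = d₁ − σ√T = -0.492156 − 0.189575 = -0.681731
e^{−rT} = 0.984842
N(d₁) = 0.311305,  N(d₂) = 0.247705
price = S·N(d₁) − K·e^{−rT}·N(d₂) = 26.376847 − 23.458225 = 2.918622
[the second stock call K=194.84]
σ√T = 0.3652·√2.1766 = 0.538791
d₁ = (ln(S/K) + (r+σ²/2)T) / (σ√T) = (ln(183.35/194.84) + (0.0125+0.3652²/2)·2.1766) / 0.538791 = (-0.060782 + 0.172355) / 0.538791 = 0.207081
d₂ = d₁ − σ√T = 0.207081 − 0.538791 = -0.331710
e^{−rT} = 0.973159
N(d₁) = 0.582027,  N(d₂) = 0.370054
price = S·N(d₁) − K·e^{−rT}·N(d₂) = 106.714605 − 70.166126 = 36.548479

price(the first stock call K=96.16) = 2.918622
price(the second stock call K=194.84) = 36.548479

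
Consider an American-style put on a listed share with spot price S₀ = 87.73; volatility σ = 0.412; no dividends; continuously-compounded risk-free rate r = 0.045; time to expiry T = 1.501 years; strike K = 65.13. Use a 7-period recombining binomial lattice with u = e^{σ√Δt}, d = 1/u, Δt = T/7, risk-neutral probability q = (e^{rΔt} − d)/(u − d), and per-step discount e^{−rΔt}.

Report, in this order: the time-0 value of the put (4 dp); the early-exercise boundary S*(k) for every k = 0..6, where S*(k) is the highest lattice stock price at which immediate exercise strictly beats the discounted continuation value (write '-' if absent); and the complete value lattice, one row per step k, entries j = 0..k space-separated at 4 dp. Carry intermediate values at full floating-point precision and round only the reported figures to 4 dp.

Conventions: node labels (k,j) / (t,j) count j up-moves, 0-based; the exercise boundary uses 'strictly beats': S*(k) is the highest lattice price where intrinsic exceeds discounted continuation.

price = 5.2474
boundary = - - - - 40.9002 33.7963 40.9002
tree:
5.2474
8.0708 2.2670
12.0784 3.8530 0.5790
17.4736 6.4248 1.1193 0.0000
24.2298 10.4414 2.1638 0.0000 0.0000
31.3337 16.3594 4.1830 0.0000 0.0000 0.0000
37.2037 24.2298 8.0865 0.0000 0.0000 0.0000 0.0000
42.0542 31.3337 15.6328 0.0000 0.0000 0.0000 0.0000 0.0000

Δt=0.21443, u=1.21020, d=0.82631, q=0.47771, disc=e^(-rΔt)=0.99040
k=7 terminal: V=max(K-S,0) → 42.0542 31.3337 15.6328 0.0000 0.0000 0.0000 0.0000 0.0000
k=6: j=0 S=27.9263 intr=37.2037 cont=36.5783 V=37.2037[EX]; j=1 S=40.9002 intr=24.2298 cont=23.6044 V=24.2298[EX]; j=2 S=59.9013 intr=5.2287 cont=8.0865 V=8.0865[hold]; j=3 S=87.7300 intr=0.0000 cont=0.0000 V=0.0000[hold]; j=4 S=128.4872 intr=0.0000 cont=0.0000 V=0.0000[hold]; j=5 S=188.1791 intr=0.0000 cont=0.0000 V=0.0000[hold]; j=6 S=275.6023 intr=0.0000 cont=0.0000 V=0.0000[hold]  S*(6)=40.9002
k=5: j=0 S=33.7963 intr=31.3337 cont=30.7083 V=31.3337[EX]; j=1 S=49.4972 intr=15.6328 cont=16.3594 V=16.3594[hold]; j=2 S=72.4924 intr=0.0000 cont=4.1830 V=4.1830[hold]; j=3 S=106.1705 intr=0.0000 cont=0.0000 V=0.0000[hold]; j=4 S=155.4947 intr=0.0000 cont=0.0000 V=0.0000[hold]; j=5 S=227.7336 intr=0.0000 cont=0.0000 V=0.0000[hold]  S*(5)=33.7963
k=4: j=0 S=40.9002 intr=24.2298 cont=23.9482 V=24.2298[EX]; j=1 S=59.9013 intr=5.2287 cont=10.4414 V=10.4414[hold]; j=2 S=87.7300 intr=0.0000 cont=2.1638 V=2.1638[hold]; j=3 S=128.4872 intr=0.0000 cont=0.0000 V=0.0000[hold]; j=4 S=188.1791 intr=0.0000 cont=0.0000 V=0.0000[hold]  S*(4)=40.9002
k=3: j=0 S=49.4972 intr=15.6328 cont=17.4736 V=17.4736[hold]; j=1 S=72.4924 intr=0.0000 cont=6.4248 V=6.4248[hold]; j=2 S=106.1705 intr=0.0000 cont=1.1193 V=1.1193[hold]; j=3 S=155.4947 intr=0.0000 cont=0.0000 V=0.0000[hold]  S*(3)=-
k=2: j=0 S=59.9013 intr=5.2287 cont=12.0784 V=12.0784[hold]; j=1 S=87.7300 intr=0.0000 cont=3.8530 V=3.8530[hold]; j=2 S=128.4872 intr=0.0000 cont=0.5790 V=0.5790[hold]  S*(2)=-
k=1: j=0 S=72.4924 intr=0.0000 cont=8.0708 V=8.0708[hold]; j=1 S=106.1705 intr=0.0000 cont=2.2670 V=2.2670[hold]  S*(1)=-
k=0: j=0 S=87.7300 intr=0.0000 cont=5.2474 V=5.2474[hold]  S*(0)=-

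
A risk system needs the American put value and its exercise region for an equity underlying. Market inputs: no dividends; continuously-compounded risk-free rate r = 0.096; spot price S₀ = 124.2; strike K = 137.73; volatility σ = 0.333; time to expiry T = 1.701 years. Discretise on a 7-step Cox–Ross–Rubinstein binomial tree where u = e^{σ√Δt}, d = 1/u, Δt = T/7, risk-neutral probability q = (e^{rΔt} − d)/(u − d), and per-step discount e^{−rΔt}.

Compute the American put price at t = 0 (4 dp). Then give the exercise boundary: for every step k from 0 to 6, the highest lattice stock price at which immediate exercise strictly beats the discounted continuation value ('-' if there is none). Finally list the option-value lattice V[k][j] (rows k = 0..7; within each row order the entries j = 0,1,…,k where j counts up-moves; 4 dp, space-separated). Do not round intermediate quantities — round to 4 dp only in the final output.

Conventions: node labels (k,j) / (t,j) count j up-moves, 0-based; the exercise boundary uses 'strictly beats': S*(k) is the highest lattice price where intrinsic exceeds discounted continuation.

price = 21.1095
boundary = - - 89.4418 105.3977 89.4418 105.3977 89.4418
tree:
21.1095
32.5239 11.9515
48.2882 20.0259 5.3407
61.8285 32.3323 10.0307 1.4295
73.3191 48.2882 18.3504 3.1175 0.0000
83.0701 61.8285 32.3323 6.7986 0.0000 0.0000
91.3449 73.3191 48.2882 14.8261 0.0000 0.0000 0.0000
98.3670 83.0701 61.8285 32.3323 0.0000 0.0000 0.0000 0.0000

Δt=0.24300  u=1.17839  d=0.84861  q=0.53062  discount=0.97694
step 7 (expiry): payoffs max(K−S,0) = 98.3670 83.0701 61.8285 32.3323 0.0000 0.0000 0.0000 0.0000
step 6: (k=6,j=0): S=46.3851, K−S=91.3449, hold=88.1691 ⇒ V=91.3449 exercise | (k=6,j=1): S=64.4109, K−S=73.3191, hold=70.1433 ⇒ V=73.3191 exercise | (k=6,j=2): S=89.4418, K−S=48.2882, hold=45.1124 ⇒ V=48.2882 exercise | (k=6,j=3): S=124.2000, K−S=13.5300, hold=14.8261 ⇒ V=14.8261 continue | (k=6,j=4): S=172.4656, K−S=0.0000, hold=0.0000 ⇒ V=0.0000 continue | (k=6,j=5): S=239.4879, K−S=0.0000, hold=0.0000 ⇒ V=0.0000 continue | (k=6,j=6): S=332.5559, K−S=0.0000, hold=0.0000 ⇒ V=0.0000 continue  boundary S*=89.4418
step 5: (k=5,j=0): S=54.6599, K−S=83.0701, hold=79.8943 ⇒ V=83.0701 exercise | (k=5,j=1): S=75.9015, K−S=61.8285, hold=58.6528 ⇒ V=61.8285 exercise | (k=5,j=2): S=105.3977, K−S=32.3323, hold=29.8284 ⇒ V=32.3323 exercise | (k=5,j=3): S=146.3565, K−S=0.0000, hold=6.7986 ⇒ V=6.7986 continue | (k=5,j=4): S=203.2325, K−S=0.0000, hold=0.0000 ⇒ V=0.0000 continue | (k=5,j=5): S=282.2111, K−S=0.0000, hold=0.0000 ⇒ V=0.0000 continue  boundary S*=105.3977
step 4: (k=4,j=0): S=64.4109, K−S=73.3191, hold=70.1433 ⇒ V=73.3191 exercise | (k=4,j=1): S=89.4418, K−S=48.2882, hold=45.1124 ⇒ V=48.2882 exercise | (k=4,j=2): S=124.2000, K−S=13.5300, hold=18.3504 ⇒ V=18.3504 continue | (k=4,j=3): S=172.4656, K−S=0.0000, hold=3.1175 ⇒ V=3.1175 continue | (k=4,j=4): S=239.4879, K−S=0.0000, hold=0.0000 ⇒ V=0.0000 continue  boundary S*=89.4418
step 3: (k=3,j=0): S=75.9015, K−S=61.8285, hold=58.6528 ⇒ V=61.8285 exercise | (k=3,j=1): S=105.3977, K−S=32.3323, hold=31.6554 ⇒ V=32.3323 exercise | (k=3,j=2): S=146.3565, K−S=0.0000, hold=10.0307 ⇒ V=10.0307 continue | (k=3,j=3): S=203.2325, K−S=0.0000, hold=1.4295 ⇒ V=1.4295 continue  boundary S*=105.3977
step 2: (k=2,j=0): S=89.4418, K−S=48.2882, hold=45.1124 ⇒ V=48.2882 exercise | (k=2,j=1): S=124.2000, K−S=13.5300, hold=20.0259 ⇒ V=20.0259 continue | (k=2,j=2): S=172.4656, K−S=0.0000, hold=5.3407 ⇒ V=5.3407 continue  boundary S*=89.4418
step 1: (k=1,j=0): S=105.3977, K−S=32.3323, hold=32.5239 ⇒ V=32.5239 continue | (k=1,j=1): S=146.3565, K−S=0.0000, hold=11.9515 ⇒ V=11.9515 continue  boundary S*=-
step 0: (k=0,j=0): S=124.2000, K−S=13.5300, hold=21.1095 ⇒ V=21.1095 continue  boundary S*=-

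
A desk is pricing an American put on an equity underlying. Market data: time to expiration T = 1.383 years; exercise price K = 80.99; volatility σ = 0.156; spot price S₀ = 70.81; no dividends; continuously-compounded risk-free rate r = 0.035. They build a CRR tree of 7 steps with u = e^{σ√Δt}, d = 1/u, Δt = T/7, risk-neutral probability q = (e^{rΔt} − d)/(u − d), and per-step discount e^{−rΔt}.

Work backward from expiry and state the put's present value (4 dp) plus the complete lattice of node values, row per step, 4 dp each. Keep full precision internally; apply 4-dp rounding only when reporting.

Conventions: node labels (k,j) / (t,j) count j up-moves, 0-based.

params: Δt=0.19757 u=1.07180 d=0.93301 q=0.53267 e^(-rΔt)=0.99311
t_7 payoffs: 37.4092 30.9262 23.4788 14.9236 5.0958 0.0000 0.0000 0.0000
k=6: node(6,0) S=46.7100 payoff=34.2800 vs cont=33.7219 → 34.2800 [stop]  node(6,1) S=53.6584 payoff=27.3316 vs cont=26.7735 → 27.3316 [stop]  node(6,2) S=61.6405 payoff=19.3495 vs cont=18.7914 → 19.3495 [stop]  node(6,3) S=70.8100 payoff=10.1800 vs cont=9.6219 → 10.1800 [stop]  node(6,4) S=81.3435 payoff=0.0000 vs cont=2.3650 → 2.3650 [wait]  node(6,5) S=93.4440 payoff=0.0000 vs cont=0.0000 → 0.0000 [wait]  node(6,6) S=107.3445 payoff=0.0000 vs cont=0.0000 → 0.0000 [wait]
k=5: node(5,0) S=50.0638 payoff=30.9262 vs cont=30.3681 → 30.9262 [stop]  node(5,1) S=57.5112 payoff=23.4788 vs cont=22.9207 → 23.4788 [stop]  node(5,2) S=66.0664 payoff=14.9236 vs cont=14.3655 → 14.9236 [stop]  node(5,3) S=75.8942 payoff=5.0958 vs cont=5.9757 → 5.9757 [wait]  node(5,4) S=87.1841 payoff=0.0000 vs cont=1.0976 → 1.0976 [wait]  node(5,5) S=100.1533 payoff=0.0000 vs cont=0.0000 → 0.0000 [wait]
k=4: node(4,0) S=53.6584 payoff=27.3316 vs cont=26.7735 → 27.3316 [stop]  node(4,1) S=61.6405 payoff=19.3495 vs cont=18.7914 → 19.3495 [stop]  node(4,2) S=70.8100 payoff=10.1800 vs cont=10.0874 → 10.1800 [stop]  node(4,3) S=81.3435 payoff=0.0000 vs cont=3.3541 → 3.3541 [wait]  node(4,4) S=93.4440 payoff=0.0000 vs cont=0.5094 → 0.5094 [wait]
k=3: node(3,0) S=57.5112 payoff=23.4788 vs cont=22.9207 → 23.4788 [stop]  node(3,1) S=66.0664 payoff=14.9236 vs cont=14.3655 → 14.9236 [stop]  node(3,2) S=75.8942 payoff=5.0958 vs cont=6.4989 → 6.4989 [wait]  node(3,3) S=87.1841 payoff=0.0000 vs cont=1.8261 → 1.8261 [wait]
k=2: node(2,0) S=61.6405 payoff=19.3495 vs cont=18.7914 → 19.3495 [stop]  node(2,1) S=70.8100 payoff=10.1800 vs cont=10.3642 → 10.3642 [wait]  node(2,2) S=81.3435 payoff=0.0000 vs cont=3.9823 → 3.9823 [wait]
k=1: node(1,0) S=66.0664 payoff=14.9236 vs cont=14.4629 → 14.9236 [stop]  node(1,1) S=75.8942 payoff=5.0958 vs cont=6.9167 → 6.9167 [wait]
k=0: node(0,0) S=70.8100 payoff=10.1800 vs cont=10.5852 → 10.5852 [wait]

price = 10.5852
tree:
10.5852
14.9236 6.9167
19.3495 10.3642 3.9823
23.4788 14.9236 6.4989 1.8261
27.3316 19.3495 10.1800 3.3541 0.5094
30.9262 23.4788 14.9236 5.9757 1.0976 0.0000
34.2800 27.3316 19.3495 10.1800 2.3650 0.0000 0.0000
37.4092 30.9262 23.4788 14.9236 5.0958 0.0000 0.0000 0.0000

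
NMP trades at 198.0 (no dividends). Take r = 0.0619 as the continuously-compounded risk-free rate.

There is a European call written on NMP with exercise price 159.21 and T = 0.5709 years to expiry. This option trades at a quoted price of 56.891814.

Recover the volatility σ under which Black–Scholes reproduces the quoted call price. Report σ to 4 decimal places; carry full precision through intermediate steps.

At σ = 0.5658 the Black–Scholes value reproduces the quote:
σ√T = 0.5658·√0.5709 = 0.427507
d₁ = (ln(S/K) + (r+σ²/2)T) / (σ√T) = (ln(198.0/159.21) + (0.0619+0.5658²/2)·0.5709) / 0.427507 = (0.218043 + 0.126720) / 0.427507 = 0.806450
d₂ = d₁ − σ√T = 0.806450 − 0.427507 = 0.378943
e^{−rT} = 0.965278
N(d₁) = 0.790008,  N(d₂) = 0.647635
V = S·N(d₁) − K·e^{−rT}·N(d₂) = 156.421621 − 99.529807 = 56.891814 (the quoted price), and the Black–Scholes price is strictly increasing in σ, so σ is unique

sigma = 0.5658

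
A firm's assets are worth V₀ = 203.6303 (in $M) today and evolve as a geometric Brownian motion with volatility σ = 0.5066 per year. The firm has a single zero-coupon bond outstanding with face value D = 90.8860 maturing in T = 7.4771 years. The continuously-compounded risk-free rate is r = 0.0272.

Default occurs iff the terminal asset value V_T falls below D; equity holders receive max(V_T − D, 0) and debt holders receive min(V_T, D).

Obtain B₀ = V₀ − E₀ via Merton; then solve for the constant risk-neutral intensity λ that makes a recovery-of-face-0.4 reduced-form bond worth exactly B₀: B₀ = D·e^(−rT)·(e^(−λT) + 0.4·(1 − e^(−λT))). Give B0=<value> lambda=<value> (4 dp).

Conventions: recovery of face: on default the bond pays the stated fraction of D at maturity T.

Equity is a call on the firm's assets struck at D = 90.8860:
d₁ = [ln(V₀/D) + (r + σ²/2)T] / (σ√T)
   = [ln(203.6303/90.8860) + (0.0272 + 0.5·0.5066²)·7.4771] / (0.5066·√7.4771)
   = [0.806700 + 1.162852] / 1.385262 = 1.421791
d₂ = d₁ − σ√T = 1.421791 − 1.385262 = 0.036529
N(d₁) = 0.922456,  N(d₂) = 0.514570,  e^(−rT) = 0.815970
E₀ = V₀·N(d₁) − D·e^(−rT)·N(d₂)
   = 203.6303·0.922456 − 90.8860·0.815970·0.514570 = 149.679447
B₀ = V₀ − E₀ = 203.6303 − 149.679447 = 53.950853
e^(−λT) = (B₀·e^(rT)/D − 0.4)/(1 − 0.4) = (53.9509·1.225535/90.8860 − 0.4)/0.6 = 0.54581733
λ = −ln(0.54581733)/7.4771 = 0.080977

B0=53.9509 lambda=0.0810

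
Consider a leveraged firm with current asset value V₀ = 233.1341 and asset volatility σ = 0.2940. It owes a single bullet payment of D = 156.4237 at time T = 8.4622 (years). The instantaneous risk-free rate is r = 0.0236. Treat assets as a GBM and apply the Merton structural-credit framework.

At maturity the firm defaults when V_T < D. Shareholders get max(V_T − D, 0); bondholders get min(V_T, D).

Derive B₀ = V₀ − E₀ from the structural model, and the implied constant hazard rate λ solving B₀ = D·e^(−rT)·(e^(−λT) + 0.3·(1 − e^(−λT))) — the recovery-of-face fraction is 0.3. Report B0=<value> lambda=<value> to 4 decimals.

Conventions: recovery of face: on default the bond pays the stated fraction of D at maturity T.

B0=108.0502 lambda=0.0299

Equity is a call on the firm's assets struck at D = 156.4237:
d₁ = [ln(V₀/D) + (r + σ²/2)T] / (σ√T)
   = [ln(233.1341/156.4237) + (0.0236 + 0.5·0.2940²)·8.4622] / (0.2940·√8.4622)
   = [0.399045 + 0.565427] / 0.855242 = 1.127719
d₂ = d₁ − σ√T = 1.127719 − 0.855242 = 0.272477
N(d₁) = 0.870281,  N(d₂) = 0.607372,  e^(−rT) = 0.818970
E₀ = V₀·N(d₁) − D·e^(−rT)·N(d₂)
   = 233.1341·0.870281 − 156.4237·0.818970·0.607372 = 125.083872
B₀ = V₀ − E₀ = 233.1341 − 125.083872 = 108.050228
e^(−λT) = (B₀·e^(rT)/D − 0.3)/(1 − 0.3) = (108.0502·1.221046/156.4237 − 0.3)/0.7 = 0.77634528
λ = −ln(0.77634528)/8.4622 = 0.029916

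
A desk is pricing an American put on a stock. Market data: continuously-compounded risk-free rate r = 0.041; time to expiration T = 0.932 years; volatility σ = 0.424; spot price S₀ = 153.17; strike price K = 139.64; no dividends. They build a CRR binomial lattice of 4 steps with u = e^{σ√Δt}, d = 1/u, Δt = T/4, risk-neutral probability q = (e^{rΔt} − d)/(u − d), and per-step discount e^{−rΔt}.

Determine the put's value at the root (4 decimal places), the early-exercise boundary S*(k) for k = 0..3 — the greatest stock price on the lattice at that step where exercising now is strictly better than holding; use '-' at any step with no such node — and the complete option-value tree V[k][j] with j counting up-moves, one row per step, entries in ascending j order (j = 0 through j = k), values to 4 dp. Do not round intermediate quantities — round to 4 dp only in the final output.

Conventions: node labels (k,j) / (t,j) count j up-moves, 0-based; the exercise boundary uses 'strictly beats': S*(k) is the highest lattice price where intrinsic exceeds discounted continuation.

price = 15.7027
boundary = - - - 82.8932
tree:
15.7027
25.1960 5.4149
38.9328 10.3599 0.0000
56.7468 19.8205 0.0000 0.0000
72.0887 37.9206 0.0000 0.0000 0.0000

params: Δt=0.23300 u=1.22711 d=0.81492 q=0.47230 e^(-rΔt)=0.99049
t_4 payoffs: 72.0887 37.9206 0.0000 0.0000 0.0000
t_3: node(3,0) S=82.8932 payoff=56.7468 vs cont=55.4192 → 56.7468 [stop]  node(3,1) S=124.8213 payoff=14.8187 vs cont=19.8205 → 19.8205 [wait]  node(3,2) S=187.9571 payoff=0.0000 vs cont=0.0000 → 0.0000 [wait]  node(3,3) S=283.0274 payoff=0.0000 vs cont=0.0000 → 0.0000 [wait]  ⇒ S*(3)=82.8932
t_2: node(2,0) S=101.7194 payoff=37.9206 vs cont=38.9328 → 38.9328 [wait]  node(2,1) S=153.1700 payoff=0.0000 vs cont=10.3599 → 10.3599 [wait]  node(2,2) S=230.6447 payoff=0.0000 vs cont=0.0000 → 0.0000 [wait]  ⇒ S*(2)=-
t_1: node(1,0) S=124.8213 payoff=14.8187 vs cont=25.1960 → 25.1960 [wait]  node(1,1) S=187.9571 payoff=0.0000 vs cont=5.4149 → 5.4149 [wait]  ⇒ S*(1)=-
t_0: node(0,0) S=153.1700 payoff=0.0000 vs cont=15.7027 → 15.7027 [wait]  ⇒ S*(0)=-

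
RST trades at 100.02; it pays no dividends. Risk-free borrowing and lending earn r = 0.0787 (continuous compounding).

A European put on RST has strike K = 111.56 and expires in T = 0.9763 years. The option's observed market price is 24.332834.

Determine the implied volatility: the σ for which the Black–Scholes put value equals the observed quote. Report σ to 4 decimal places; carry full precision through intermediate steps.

sigma = 0.5728

At σ = 0.5728 the Black–Scholes value reproduces the quote:
σ√T = 0.5728·√0.9763 = 0.565972
d₁ = (ln(S/K) + (r+σ²/2)T) / (σ√T) = (ln(100.02/111.56) + (0.0787+0.5728²/2)·0.9763) / 0.565972 = (-0.109192 + 0.236997) / 0.565972 = 0.225814
d₂ = d₁ − σ√T = 0.225814 − 0.565972 = -0.340158
e^{−rT} = 0.926043
N(−d₁) = 0.410673,  N(−d₂) = 0.633131
V = K·e^{−rT}·N(−d₂) − S·N(−d₁) = 65.408350 − 41.075515 = 24.332834 (the observed quote) — the price is monotone increasing in volatility, hence this σ is the only solution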